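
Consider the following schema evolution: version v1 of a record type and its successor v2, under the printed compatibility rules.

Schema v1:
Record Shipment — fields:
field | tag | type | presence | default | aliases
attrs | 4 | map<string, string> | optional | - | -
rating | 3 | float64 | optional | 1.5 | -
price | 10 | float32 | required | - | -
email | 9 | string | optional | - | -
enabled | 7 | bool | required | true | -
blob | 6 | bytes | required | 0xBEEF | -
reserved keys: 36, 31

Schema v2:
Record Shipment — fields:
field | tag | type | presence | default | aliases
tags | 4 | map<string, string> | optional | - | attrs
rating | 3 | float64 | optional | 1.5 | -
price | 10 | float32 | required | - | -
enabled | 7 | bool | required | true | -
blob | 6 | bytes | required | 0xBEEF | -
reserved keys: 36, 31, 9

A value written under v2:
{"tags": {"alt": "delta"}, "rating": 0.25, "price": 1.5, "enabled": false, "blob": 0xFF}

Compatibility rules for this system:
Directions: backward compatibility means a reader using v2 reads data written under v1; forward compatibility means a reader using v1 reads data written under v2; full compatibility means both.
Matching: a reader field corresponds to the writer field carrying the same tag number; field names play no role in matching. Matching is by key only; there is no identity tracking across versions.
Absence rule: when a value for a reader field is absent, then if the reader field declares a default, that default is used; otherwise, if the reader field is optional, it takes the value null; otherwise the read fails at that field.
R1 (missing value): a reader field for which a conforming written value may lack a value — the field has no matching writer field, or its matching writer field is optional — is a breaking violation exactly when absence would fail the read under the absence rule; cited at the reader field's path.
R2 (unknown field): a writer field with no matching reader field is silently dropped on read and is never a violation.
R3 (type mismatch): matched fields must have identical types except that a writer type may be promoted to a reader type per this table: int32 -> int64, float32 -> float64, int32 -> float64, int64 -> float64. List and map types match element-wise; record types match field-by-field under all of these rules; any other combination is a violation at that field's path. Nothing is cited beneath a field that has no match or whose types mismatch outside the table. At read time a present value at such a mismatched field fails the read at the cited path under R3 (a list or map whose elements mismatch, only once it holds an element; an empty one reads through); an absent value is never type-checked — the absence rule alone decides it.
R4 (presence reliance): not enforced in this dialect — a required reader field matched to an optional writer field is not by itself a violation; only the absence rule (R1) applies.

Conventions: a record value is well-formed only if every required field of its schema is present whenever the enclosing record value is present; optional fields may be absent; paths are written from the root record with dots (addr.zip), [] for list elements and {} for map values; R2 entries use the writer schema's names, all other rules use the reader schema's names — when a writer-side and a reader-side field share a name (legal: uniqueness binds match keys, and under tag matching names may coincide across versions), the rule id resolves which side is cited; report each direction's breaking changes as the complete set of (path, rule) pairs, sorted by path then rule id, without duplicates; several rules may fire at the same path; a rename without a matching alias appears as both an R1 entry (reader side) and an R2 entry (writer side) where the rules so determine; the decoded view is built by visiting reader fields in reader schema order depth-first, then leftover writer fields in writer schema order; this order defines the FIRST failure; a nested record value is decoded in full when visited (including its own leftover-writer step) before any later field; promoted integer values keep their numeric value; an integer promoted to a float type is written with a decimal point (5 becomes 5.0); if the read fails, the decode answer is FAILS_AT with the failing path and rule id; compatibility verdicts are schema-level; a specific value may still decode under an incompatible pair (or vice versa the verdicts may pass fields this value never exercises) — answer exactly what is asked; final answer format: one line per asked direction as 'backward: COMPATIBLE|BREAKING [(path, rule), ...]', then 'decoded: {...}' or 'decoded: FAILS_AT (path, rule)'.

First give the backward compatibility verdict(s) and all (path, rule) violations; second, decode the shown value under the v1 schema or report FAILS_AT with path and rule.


backward: COMPATIBLE []; decoded: {"attrs": {"alt": "delta"}, "rating": 0.25, "price": 1.5, "email": null, "enabled": false, "blob": 0xFF}

arrows below run writer -> reader for Shipment
backward on Shipment — v2 reading data written by v1:
  tags <- attrs (map<string, string> -> map<string, string>, writer optional)
  rating <- rating (float64 -> float64, writer optional)
  price <- price (float32 -> float32, writer required)
  enabled <- enabled (bool -> bool, writer required)
  blob <- blob (bytes -> bytes, writer required)
  leftover writer field: email
  => no violations; backward on Shipment: COMPATIBLE
decode walk for Shipment under reader schema v1:
  attrs := {"alt": "delta"} (from writer tags)
  rating := 0.25
  price := 1.5
  email := null (not supplied -> null)
  enabled := false
  blob := 0xFF
  => decoded: {"attrs": {"alt": "delta"}, "rating": 0.25, "price": 1.5, "email": null, "enabled": false, "blob": 0xFF}
the rest of the Shipment diff is inert for this question:
  removed field email from record Shipment (its key 9 joins the reserved list) -> triggers nothing under Shipment's printed rules — same verdict
  renamed field attrs to tags in record Shipment (alias attrs declared on the renamed field) -> triggers nothing under Shipment's printed rules — same verdict


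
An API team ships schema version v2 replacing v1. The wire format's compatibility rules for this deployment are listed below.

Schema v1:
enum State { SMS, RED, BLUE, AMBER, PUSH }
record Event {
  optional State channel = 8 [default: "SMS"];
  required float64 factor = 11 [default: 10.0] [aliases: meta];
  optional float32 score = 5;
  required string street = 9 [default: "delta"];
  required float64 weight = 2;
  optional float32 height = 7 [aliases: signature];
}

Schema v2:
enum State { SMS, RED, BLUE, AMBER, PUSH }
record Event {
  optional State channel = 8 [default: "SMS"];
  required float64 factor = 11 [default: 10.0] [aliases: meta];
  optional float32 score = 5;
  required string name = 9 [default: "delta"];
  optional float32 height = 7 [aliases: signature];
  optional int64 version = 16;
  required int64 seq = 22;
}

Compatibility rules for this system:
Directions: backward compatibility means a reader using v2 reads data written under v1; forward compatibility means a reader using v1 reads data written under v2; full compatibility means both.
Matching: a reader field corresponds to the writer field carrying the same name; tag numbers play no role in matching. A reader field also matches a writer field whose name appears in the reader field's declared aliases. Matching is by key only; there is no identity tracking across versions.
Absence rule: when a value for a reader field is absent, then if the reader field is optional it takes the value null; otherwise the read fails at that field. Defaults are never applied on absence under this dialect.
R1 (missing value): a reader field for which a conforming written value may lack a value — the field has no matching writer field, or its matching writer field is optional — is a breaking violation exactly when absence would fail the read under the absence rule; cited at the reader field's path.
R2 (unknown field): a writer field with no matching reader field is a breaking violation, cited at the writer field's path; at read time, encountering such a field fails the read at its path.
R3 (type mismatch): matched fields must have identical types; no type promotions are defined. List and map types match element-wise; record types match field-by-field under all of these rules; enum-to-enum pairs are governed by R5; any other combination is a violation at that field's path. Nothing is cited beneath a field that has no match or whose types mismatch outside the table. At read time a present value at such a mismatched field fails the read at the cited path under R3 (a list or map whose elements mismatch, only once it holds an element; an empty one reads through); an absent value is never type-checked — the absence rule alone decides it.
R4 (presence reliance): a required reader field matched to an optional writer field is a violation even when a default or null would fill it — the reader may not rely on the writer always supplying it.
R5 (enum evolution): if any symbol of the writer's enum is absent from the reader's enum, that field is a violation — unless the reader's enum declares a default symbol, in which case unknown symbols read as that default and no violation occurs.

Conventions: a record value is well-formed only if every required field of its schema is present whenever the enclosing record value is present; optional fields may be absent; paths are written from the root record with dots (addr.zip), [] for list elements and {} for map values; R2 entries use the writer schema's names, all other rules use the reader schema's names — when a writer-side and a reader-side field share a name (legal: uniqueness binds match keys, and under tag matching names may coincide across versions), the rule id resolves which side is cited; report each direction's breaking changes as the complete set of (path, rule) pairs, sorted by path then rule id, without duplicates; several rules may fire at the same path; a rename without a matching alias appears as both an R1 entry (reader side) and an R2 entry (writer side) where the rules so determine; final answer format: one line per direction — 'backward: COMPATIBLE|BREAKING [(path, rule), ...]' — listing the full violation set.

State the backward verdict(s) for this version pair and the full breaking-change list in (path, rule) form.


backward: BREAKING [(name, R1), (seq, R1), (street, R2), (weight, R2)]

in Event below, arrows point writer -> reader
backward pass over Event, reader schema v2, writer schema v1:
  channel: State -> State, writer optional; from channel
  factor: float64 -> float64, writer required; from factor
  score: float32 -> float32, writer optional; from score
  no writer field matches reader name
  height: float32 -> float32, writer optional; from height
  no writer field matches reader version
  no writer field matches reader seq
  writer street: unknown to reader
  writer weight: unknown to reader
  breaking: (name, R1)
  breaking: (seq, R1)
  breaking: (street, R2)
  breaking: (weight, R2)
  => 4 violation(s): backward is BREAKING for Event
the rest of the Event diff is inert for this question:
  added field version to record Event: optional int64, tag 16 (in v2 it sits last) -> fires only in the forward direction of Event, which is not asked here


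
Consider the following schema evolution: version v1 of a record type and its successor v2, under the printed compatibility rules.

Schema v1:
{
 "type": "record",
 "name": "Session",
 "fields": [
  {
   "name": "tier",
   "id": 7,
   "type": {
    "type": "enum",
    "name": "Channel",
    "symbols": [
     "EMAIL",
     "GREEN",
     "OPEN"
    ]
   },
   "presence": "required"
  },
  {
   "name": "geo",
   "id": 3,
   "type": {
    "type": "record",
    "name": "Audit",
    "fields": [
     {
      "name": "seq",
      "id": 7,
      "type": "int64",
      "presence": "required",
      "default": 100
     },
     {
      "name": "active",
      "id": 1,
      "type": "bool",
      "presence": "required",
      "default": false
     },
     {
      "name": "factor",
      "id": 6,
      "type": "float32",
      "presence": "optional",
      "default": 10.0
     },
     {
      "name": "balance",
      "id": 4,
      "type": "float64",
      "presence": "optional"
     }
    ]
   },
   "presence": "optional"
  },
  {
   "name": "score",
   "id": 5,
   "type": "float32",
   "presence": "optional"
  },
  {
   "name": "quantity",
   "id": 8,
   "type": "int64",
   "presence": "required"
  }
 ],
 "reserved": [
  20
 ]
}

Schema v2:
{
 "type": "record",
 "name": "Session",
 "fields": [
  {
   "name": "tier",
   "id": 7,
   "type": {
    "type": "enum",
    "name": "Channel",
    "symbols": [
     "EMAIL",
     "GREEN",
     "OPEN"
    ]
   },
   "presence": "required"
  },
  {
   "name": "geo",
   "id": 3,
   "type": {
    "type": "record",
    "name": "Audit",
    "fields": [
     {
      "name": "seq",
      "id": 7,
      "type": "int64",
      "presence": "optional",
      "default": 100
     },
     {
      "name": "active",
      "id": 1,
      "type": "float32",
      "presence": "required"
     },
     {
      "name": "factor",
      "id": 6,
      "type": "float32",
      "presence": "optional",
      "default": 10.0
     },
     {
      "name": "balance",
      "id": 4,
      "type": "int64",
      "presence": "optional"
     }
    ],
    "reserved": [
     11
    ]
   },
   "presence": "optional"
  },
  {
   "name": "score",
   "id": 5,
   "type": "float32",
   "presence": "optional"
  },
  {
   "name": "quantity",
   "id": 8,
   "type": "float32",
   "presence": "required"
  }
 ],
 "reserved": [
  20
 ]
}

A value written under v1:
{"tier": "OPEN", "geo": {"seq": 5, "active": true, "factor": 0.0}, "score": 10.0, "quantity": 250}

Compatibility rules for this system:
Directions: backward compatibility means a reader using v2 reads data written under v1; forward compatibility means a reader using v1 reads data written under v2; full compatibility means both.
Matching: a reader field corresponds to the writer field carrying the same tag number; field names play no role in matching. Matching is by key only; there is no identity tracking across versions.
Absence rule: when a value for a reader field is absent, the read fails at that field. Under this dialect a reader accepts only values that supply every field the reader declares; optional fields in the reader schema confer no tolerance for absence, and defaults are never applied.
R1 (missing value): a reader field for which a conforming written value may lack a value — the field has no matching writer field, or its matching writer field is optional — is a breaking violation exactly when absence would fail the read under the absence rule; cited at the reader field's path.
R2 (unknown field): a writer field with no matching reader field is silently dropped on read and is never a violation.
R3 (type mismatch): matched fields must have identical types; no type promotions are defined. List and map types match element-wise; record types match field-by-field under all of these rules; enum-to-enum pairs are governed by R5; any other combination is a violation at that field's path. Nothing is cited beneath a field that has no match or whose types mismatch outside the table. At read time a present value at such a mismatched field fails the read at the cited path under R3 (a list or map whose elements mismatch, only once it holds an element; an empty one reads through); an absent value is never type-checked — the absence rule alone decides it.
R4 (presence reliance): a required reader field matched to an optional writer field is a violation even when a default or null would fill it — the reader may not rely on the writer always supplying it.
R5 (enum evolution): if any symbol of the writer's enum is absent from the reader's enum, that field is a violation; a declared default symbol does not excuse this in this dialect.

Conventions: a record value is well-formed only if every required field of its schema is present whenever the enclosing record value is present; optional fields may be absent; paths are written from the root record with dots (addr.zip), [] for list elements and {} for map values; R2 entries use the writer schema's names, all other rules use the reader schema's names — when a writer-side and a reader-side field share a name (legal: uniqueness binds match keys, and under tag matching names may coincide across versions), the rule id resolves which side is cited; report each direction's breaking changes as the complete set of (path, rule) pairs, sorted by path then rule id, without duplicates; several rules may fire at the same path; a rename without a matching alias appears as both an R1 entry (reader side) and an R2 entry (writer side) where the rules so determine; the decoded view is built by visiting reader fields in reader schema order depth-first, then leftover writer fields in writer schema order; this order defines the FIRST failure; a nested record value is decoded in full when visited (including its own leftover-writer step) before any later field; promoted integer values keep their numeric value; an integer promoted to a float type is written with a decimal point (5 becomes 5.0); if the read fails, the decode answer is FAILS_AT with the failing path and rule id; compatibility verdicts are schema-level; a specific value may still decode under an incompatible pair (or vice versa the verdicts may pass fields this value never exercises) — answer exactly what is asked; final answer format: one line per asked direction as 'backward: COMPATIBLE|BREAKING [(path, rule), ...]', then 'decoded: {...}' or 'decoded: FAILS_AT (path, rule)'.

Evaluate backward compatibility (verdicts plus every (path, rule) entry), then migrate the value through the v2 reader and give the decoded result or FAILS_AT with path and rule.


each type pair in Session: writer, then reader
backward analysis of Session with v2 as reader and v1 as writer:
  Channel -> Channel, writer required: tier aligns to tier
  Audit -> Audit, writer optional: geo aligns to geo
  float32 -> float32, writer optional: score aligns to score
  int64 -> float32, writer required: quantity aligns to quantity
  int64 -> int64, writer required: geo.seq aligns to geo.seq
  bool -> float32, writer required: geo.active aligns to geo.active
  float32 -> float32, writer optional: geo.factor aligns to geo.factor
  float64 -> int64, writer optional: geo.balance aligns to geo.balance
  rule R1 violated at geo
  rule R3 violated at geo.active
  rule R1 violated at geo.balance
  rule R3 violated at geo.balance
  rule R1 violated at geo.factor
  rule R3 violated at quantity
  rule R1 violated at score
  => backward: BREAKING (7)
migrating the Session value to v2:
  tier := "OPEN"
  geo.seq := 5
  read fails at geo.active under R3
  => FAILS_AT (geo.active, R3)
the other Session changes do not affect what is asked:
  field seq in record Audit: required changed to optional -> fires only in the forward direction of Session, which is not asked here

backward: BREAKING [(geo, R1), (geo.active, R3), (geo.balance, R1), (geo.balance, R3), (geo.factor, R1), (quantity, R3), (score, R1)]; decoded: FAILS_AT (geo.active, R3)


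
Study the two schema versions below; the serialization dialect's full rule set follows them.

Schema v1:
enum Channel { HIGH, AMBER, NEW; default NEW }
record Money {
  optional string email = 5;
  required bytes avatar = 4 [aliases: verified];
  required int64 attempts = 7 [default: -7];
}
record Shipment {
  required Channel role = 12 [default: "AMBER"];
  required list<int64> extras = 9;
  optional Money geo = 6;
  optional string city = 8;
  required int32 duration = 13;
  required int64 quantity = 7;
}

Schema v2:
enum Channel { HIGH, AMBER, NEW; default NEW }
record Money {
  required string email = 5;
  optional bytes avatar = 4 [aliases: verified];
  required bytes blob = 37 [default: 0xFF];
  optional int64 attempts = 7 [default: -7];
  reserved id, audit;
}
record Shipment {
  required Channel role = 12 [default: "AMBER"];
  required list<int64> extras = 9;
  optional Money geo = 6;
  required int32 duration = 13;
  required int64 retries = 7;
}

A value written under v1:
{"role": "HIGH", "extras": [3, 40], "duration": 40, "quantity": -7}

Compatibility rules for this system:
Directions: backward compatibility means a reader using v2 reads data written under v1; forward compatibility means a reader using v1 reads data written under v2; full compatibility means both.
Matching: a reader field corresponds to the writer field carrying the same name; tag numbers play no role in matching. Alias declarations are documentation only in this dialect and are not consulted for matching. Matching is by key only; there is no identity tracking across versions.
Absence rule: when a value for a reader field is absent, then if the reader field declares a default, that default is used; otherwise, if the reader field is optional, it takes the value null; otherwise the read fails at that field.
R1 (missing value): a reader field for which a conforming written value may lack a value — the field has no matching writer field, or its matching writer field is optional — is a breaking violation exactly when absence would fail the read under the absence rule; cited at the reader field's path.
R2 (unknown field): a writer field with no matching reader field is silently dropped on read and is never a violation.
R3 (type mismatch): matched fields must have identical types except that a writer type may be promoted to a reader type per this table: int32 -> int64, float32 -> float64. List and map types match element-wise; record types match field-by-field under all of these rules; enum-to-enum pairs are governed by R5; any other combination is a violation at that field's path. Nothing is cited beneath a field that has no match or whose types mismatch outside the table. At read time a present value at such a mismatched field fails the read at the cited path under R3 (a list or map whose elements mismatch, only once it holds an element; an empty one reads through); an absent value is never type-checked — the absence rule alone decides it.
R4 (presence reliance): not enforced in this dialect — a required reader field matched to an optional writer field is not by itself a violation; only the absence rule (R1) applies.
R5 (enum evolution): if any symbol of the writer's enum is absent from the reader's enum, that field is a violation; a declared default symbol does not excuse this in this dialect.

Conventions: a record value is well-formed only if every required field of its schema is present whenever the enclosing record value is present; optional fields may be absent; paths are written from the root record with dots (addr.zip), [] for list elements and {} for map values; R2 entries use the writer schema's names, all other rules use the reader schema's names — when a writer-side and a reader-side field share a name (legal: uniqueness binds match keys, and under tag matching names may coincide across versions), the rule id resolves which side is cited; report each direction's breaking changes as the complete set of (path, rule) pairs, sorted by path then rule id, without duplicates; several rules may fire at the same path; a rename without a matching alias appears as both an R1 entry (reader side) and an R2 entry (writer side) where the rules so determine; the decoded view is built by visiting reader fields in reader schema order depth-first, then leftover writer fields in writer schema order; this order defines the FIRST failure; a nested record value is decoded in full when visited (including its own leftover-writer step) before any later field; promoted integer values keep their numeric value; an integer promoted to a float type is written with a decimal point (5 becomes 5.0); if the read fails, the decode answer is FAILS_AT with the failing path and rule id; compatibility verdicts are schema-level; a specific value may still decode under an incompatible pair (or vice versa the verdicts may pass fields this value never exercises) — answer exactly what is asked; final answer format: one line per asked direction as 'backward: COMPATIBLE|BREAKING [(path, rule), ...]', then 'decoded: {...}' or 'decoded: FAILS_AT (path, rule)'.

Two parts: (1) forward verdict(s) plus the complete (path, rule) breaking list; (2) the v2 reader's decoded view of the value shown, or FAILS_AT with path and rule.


forward: BREAKING [(geo.avatar, R1), (quantity, R1)]; decoded: FAILS_AT (retries, R1)

in Shipment below, arrows point writer -> reader
forward for Shipment (reader v1, writer v2):
  role: Channel -> Channel, writer required; from role
  extras: list<int64> -> list<int64>, writer required; from extras
  geo: Money -> Money, writer optional; from geo
  city has no writer counterpart
  duration: int32 -> int32, writer required; from duration
  quantity has no writer counterpart
  leftover writer field: retries
  geo.email: string -> string, writer required; from geo.email
  geo.avatar: bytes -> bytes, writer optional; from geo.avatar
  geo.attempts: int64 -> int64, writer optional; from geo.attempts
  leftover writer field: geo.blob
  breaking: (geo.avatar, R1)
  breaking: (quantity, R1)
  => forward: BREAKING (2)
decode walk for Shipment under reader schema v2:
  role := "HIGH"
  extras := [3, 40]
  geo := null (not supplied -> null)
  duration := 40
  read fails at retries under R1 (no fill)
  => FAILS_AT (retries, R1)
diffs on Shipment not affecting the asked answer:
  field email in record Money: optional changed to required -> affects backward compatibility only, which is not asked
  removed field city from record Shipment -> triggers nothing under Shipment's printed rules — same verdict
  field attempts in record Money: required changed to optional -> triggers nothing under Shipment's printed rules — same verdict
  added field blob to record Money: required bytes, tag 37, default 0xFF (in v2 it sits immediately before attempts) -> triggers nothing under Shipment's printed rules — same verdict


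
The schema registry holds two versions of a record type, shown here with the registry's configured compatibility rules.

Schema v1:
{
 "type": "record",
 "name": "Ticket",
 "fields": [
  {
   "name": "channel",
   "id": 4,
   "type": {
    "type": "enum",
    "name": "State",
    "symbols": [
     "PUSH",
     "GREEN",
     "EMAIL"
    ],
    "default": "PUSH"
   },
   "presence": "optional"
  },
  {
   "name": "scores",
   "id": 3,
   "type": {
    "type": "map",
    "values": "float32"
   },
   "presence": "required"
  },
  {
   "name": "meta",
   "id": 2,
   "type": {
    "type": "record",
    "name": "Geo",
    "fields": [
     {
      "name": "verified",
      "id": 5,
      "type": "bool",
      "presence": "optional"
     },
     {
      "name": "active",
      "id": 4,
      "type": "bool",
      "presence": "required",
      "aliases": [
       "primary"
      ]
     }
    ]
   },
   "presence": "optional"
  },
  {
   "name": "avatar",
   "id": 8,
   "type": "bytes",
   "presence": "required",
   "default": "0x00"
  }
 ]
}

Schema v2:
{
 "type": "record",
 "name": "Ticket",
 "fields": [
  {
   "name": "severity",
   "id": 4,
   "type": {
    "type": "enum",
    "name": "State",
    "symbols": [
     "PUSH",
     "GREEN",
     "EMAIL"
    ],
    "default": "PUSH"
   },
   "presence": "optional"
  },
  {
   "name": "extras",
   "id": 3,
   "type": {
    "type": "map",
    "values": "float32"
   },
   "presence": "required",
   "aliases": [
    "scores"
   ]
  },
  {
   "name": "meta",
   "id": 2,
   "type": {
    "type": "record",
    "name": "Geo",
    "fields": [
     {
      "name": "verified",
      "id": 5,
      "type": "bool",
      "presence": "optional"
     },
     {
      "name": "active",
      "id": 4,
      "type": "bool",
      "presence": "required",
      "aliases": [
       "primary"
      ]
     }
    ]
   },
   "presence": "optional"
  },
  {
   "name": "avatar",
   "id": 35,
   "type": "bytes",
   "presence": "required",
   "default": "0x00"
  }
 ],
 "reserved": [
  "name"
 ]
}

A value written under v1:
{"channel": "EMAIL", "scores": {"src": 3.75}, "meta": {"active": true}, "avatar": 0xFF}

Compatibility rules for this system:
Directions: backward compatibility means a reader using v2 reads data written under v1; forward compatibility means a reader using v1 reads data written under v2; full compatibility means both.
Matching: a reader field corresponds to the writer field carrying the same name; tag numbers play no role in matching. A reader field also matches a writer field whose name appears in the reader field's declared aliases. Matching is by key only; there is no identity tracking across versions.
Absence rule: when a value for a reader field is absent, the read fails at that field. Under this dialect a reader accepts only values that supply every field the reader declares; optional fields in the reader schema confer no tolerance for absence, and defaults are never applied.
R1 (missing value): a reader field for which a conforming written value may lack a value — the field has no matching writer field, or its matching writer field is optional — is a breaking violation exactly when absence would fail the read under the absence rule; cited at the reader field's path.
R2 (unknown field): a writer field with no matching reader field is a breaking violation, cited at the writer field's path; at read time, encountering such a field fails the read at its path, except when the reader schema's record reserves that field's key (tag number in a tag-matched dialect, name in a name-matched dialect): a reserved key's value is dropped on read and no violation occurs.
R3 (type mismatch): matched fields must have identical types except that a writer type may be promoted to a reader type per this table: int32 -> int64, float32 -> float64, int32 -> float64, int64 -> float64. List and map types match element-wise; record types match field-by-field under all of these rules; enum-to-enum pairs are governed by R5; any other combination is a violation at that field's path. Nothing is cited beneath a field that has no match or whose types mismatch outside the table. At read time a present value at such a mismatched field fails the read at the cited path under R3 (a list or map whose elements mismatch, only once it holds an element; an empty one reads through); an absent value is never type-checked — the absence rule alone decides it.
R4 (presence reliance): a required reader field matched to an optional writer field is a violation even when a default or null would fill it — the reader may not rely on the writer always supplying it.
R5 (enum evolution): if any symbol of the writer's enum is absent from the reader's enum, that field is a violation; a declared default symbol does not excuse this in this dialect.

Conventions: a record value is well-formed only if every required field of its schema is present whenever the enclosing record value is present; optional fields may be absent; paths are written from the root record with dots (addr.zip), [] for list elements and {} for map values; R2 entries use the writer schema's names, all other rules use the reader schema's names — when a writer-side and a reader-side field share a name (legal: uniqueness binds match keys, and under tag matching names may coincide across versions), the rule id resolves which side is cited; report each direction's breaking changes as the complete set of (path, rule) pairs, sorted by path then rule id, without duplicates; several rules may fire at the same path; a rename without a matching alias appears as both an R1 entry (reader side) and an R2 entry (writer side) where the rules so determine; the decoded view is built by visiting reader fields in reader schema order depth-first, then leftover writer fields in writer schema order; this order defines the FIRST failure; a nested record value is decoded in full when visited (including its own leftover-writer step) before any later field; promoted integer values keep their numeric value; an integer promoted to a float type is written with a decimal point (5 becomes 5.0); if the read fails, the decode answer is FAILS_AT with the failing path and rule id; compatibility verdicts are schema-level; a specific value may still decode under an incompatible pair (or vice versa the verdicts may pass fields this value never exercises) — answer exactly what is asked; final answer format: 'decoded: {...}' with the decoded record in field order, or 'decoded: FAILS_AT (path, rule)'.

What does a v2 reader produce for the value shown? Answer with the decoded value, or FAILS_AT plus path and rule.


decoded: FAILS_AT (severity, R1)

each type pair in Ticket: writer, then reader
decoding the Ticket value with the v2 reader:
  read fails at severity under R1 (no fill)
  => FAILS_AT (severity, R1)
the other Ticket changes do not affect what is asked:
  field avatar in record Ticket: tag 8 changed to 35 -> inert under this dialect — no rule fires on Ticket and the result does not move
  renamed field scores to extras in record Ticket (alias scores declared on the renamed field) -> shifts the Ticket verdicts, not this decode


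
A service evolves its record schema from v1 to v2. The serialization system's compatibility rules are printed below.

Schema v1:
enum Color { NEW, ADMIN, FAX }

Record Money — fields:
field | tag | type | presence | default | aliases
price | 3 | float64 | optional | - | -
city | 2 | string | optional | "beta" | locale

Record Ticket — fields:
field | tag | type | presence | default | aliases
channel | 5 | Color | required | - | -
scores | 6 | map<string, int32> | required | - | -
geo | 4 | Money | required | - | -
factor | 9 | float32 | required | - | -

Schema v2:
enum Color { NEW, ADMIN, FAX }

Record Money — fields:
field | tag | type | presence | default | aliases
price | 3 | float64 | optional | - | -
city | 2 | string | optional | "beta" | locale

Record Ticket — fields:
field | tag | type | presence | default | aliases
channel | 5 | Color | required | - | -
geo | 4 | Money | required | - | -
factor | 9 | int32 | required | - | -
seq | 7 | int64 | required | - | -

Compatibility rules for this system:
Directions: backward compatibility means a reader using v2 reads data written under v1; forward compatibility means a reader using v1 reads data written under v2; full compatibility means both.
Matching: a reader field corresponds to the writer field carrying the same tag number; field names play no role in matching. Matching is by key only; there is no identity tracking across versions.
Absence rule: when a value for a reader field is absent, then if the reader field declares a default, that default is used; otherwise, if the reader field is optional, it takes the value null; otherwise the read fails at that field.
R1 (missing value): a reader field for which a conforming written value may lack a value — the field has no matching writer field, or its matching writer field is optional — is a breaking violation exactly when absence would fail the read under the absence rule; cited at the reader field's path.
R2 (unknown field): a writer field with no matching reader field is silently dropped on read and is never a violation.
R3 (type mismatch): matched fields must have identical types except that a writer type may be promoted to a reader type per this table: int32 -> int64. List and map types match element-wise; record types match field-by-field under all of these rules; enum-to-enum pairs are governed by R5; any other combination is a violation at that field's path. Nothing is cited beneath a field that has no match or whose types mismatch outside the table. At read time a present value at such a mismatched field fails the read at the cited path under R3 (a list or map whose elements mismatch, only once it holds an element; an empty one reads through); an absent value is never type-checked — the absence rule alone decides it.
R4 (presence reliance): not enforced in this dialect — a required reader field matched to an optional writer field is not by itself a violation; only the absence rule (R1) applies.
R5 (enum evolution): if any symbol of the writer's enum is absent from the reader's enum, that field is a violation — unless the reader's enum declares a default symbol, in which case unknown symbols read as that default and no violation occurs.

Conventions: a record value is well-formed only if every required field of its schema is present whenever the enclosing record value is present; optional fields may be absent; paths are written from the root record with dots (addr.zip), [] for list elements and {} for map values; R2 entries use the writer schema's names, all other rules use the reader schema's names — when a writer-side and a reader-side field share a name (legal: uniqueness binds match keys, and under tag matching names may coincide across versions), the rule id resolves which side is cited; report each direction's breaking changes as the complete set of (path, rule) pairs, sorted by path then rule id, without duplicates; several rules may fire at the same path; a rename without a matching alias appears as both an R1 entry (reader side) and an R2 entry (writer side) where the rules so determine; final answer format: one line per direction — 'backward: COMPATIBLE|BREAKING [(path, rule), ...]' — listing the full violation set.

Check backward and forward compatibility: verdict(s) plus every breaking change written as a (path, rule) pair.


in Ticket below, arrows point writer -> reader
backward analysis of Ticket with v2 as reader and v1 as writer:
  Color -> Color, writer required: channel aligns to channel
  Money -> Money, writer required: geo aligns to geo
  float32 -> int32, writer required: factor aligns to factor
  seq has no writer counterpart
  leftover writer field: scores
  float64 -> float64, writer optional: geo.price aligns to geo.price
  string -> string, writer optional: geo.city aligns to geo.city
  violation R3 at factor
  violation R1 at seq
  => backward verdict for Ticket: BREAKING, 2 violation(s)
forward analysis of Ticket with v1 as reader and v2 as writer:
  Color -> Color, writer required: channel aligns to channel
  scores has no writer counterpart
  Money -> Money, writer required: geo aligns to geo
  int32 -> float32, writer required: factor aligns to factor
  leftover writer field: seq
  float64 -> float64, writer optional: geo.price aligns to geo.price
  string -> string, writer optional: geo.city aligns to geo.city
  violation R3 at factor
  violation R1 at scores
  => forward verdict for Ticket: BREAKING, 2 violation(s)

backward: BREAKING [(factor, R3), (seq, R1)]; forward: BREAKING [(factor, R3), (scores, R1)]


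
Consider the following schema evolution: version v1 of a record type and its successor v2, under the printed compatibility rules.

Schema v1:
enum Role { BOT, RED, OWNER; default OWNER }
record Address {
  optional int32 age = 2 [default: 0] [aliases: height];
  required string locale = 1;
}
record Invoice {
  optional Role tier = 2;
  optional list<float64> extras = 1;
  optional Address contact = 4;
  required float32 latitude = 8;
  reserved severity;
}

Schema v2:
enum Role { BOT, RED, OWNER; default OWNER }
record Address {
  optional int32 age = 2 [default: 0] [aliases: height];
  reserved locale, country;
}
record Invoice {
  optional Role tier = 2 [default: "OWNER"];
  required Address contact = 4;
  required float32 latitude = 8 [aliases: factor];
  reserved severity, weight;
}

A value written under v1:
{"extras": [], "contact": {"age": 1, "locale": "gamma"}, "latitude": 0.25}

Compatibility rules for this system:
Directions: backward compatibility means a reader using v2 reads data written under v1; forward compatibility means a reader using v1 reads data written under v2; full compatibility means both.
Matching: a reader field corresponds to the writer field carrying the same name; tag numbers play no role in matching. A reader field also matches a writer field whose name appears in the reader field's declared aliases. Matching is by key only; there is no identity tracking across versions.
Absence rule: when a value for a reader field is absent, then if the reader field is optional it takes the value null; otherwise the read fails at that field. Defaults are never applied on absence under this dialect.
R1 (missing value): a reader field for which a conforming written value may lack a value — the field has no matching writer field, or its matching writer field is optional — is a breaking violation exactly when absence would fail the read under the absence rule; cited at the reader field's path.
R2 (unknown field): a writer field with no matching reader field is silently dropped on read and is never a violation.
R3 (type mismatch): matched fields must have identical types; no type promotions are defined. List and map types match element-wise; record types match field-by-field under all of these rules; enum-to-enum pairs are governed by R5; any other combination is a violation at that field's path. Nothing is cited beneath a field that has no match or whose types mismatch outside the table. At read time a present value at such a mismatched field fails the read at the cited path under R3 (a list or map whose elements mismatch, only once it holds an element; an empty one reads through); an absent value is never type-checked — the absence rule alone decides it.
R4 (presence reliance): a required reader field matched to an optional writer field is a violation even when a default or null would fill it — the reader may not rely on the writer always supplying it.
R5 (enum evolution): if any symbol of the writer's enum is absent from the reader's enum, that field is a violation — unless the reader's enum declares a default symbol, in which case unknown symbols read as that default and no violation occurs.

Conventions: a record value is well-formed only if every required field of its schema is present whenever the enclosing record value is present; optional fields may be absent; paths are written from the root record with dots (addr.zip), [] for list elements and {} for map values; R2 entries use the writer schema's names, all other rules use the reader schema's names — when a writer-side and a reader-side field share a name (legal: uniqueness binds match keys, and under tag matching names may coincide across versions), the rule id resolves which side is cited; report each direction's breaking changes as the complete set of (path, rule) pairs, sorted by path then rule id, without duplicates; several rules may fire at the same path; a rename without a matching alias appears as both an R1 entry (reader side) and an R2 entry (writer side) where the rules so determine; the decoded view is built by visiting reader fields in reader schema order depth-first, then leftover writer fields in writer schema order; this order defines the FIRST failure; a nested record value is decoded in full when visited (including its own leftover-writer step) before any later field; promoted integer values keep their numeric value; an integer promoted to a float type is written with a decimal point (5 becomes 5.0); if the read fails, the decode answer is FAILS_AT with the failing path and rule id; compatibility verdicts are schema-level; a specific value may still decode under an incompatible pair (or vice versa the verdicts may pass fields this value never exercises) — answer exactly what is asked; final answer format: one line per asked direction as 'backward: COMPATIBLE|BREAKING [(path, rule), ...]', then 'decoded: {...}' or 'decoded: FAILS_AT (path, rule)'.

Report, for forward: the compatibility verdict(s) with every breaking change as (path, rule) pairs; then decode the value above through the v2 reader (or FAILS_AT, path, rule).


forward: BREAKING [(contact.locale, R1)]; decoded: {"tier": null, "contact": {"age": 1}, "latitude": 0.25}

each type pair in Invoice: writer, then reader
forward for Invoice (reader v1, writer v2):
  writer optional, Role -> Role: reader tier maps from writer tier
  extras: no writer-side match
  writer required, Address -> Address: reader contact maps from writer contact
  writer required, float32 -> float32: reader latitude maps from writer latitude
  writer optional, int32 -> int32: reader contact.age maps from writer contact.age
  contact.locale: no writer-side match
  rule R1 violated at contact.locale
  => forward: BREAKING (1)
migrating the Invoice value to v2:
  tier := null (missing; optional => null)
  contact.age := 1
  writer contact.locale: no reader field; dropped
  latitude := 0.25
  writer extras: no reader field; dropped
  => decoded: {"tier": null, "contact": {"age": 1}, "latitude": 0.25}
the rest of the Invoice diff is inert for this question:
  field tier in record Invoice: default set to "OWNER" -> no rule fires on it in Invoice's dialect; the asked verdict holds
  field contact in record Invoice: optional changed to required -> fires only in the backward direction of Invoice, which is not asked here
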